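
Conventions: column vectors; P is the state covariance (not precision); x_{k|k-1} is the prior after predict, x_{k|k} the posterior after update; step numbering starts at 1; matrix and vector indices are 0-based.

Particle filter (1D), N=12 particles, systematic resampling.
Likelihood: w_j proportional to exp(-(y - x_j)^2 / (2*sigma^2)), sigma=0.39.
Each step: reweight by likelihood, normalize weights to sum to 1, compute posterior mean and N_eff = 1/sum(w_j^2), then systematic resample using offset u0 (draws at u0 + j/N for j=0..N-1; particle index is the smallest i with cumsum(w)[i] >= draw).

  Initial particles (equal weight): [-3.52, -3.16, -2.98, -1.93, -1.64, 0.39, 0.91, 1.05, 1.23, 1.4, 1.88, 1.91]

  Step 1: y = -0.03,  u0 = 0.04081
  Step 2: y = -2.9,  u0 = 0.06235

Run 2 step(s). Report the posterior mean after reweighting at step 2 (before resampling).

step 1: w=[0.0000, 0.0000, 0.0000, 0.0000, 0.0003, 0.8706, 0.0852, 0.0336, 0.0084, 0.0019, 0.0000, 0.0000]  mean=0.4648  Neff=1.3048  idx=[5, 5, 5, 5, 5, 5, 5, 5, 5, 5, 6, 7]
step 2: w=[0.1000, 0.1000, 0.1000, 0.1000, 0.1000, 0.1000, 0.1000, 0.1000, 0.1000, 0.1000, 0.0000, 0.0000]  mean=0.3900  Neff=10.0000  idx=[0, 1, 2, 3, 3, 4, 5, 6, 7, 8, 8, 9]

post_mean = 0.3900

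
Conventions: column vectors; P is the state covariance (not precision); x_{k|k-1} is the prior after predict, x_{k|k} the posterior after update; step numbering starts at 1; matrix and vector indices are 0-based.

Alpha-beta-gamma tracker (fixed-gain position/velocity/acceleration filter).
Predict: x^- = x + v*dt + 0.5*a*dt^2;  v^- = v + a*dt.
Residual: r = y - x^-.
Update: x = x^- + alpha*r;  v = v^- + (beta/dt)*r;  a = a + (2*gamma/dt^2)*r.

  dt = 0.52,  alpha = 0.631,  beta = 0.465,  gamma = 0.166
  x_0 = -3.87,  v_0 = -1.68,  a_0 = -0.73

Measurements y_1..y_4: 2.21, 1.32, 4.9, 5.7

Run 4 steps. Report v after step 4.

v_post = 6.6481

step 1: x_pred=-4.8423  r=7.0523  x^+=-0.3923  v^+=4.2468  a^+=7.9289
step 2: x_pred=2.8880  r=-1.5680  x^+=1.8986  v^+=6.9676  a^+=6.0037
step 3: x_pred=6.3335  r=-1.4335  x^+=5.4289  v^+=8.8077  a^+=4.2436
step 4: x_pred=10.5827  r=-4.8827  x^+=7.5017  v^+=6.6481  a^+=-1.7514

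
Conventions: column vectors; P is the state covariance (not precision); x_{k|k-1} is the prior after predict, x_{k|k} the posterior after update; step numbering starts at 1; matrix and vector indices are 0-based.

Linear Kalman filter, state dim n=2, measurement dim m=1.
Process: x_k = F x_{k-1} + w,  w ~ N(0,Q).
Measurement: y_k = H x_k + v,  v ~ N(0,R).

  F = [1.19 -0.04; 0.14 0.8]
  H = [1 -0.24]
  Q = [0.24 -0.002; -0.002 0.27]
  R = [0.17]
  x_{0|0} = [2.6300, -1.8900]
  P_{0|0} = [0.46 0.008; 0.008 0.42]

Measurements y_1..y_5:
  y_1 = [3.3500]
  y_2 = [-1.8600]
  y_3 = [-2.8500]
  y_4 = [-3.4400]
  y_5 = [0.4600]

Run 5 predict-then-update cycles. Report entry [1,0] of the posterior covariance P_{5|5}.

step 1: x^-=[3.2053, -1.1438]  P^-=[0.8913 0.0688; 0.0688 0.5496]  S=[1.0600]  K=[0.8253; -0.0596]  nu=[-0.1298]  x^+=[3.0982, -1.1361]  P^+=[0.1693 0.1209; 0.1209 0.5458]
step 2: x^-=[3.7323, -0.4751]  P^-=[0.4691 0.1231; 0.1231 0.6497]  S=[0.6175]  K=[0.7119; -0.0531]  nu=[-5.7063]  x^+=[-0.3302, -0.1720]  P^+=[0.1562 0.1465; 0.1465 0.6480]
step 3: x^-=[-0.3861, -0.1838]  P^-=[0.4483 0.1419; 0.1419 0.7206]  S=[0.5916]  K=[0.7001; -0.0524]  nu=[-2.5081]  x^+=[-2.1419, -0.0523]  P^+=[0.1583 0.1636; 0.1636 0.7190]
step 4: x^-=[-2.5468, -0.3417]  P^-=[0.4497 0.1562; 0.1562 0.7699]  S=[0.5891]  K=[0.6998; -0.0485]  nu=[-0.9752]  x^+=[-3.2292, -0.2945]  P^+=[0.1613 0.1762; 0.1762 0.7685]
step 5: x^-=[-3.8310, -0.6877]  P^-=[0.4528 0.1670; 0.1670 0.8045]  S=[0.5890]  K=[0.7007; -0.0442]  nu=[4.1260]  x^+=[-0.9397, -0.8701]  P^+=[0.1636 0.1853; 0.1853 0.8033]

P_post[1,0] = 0.1853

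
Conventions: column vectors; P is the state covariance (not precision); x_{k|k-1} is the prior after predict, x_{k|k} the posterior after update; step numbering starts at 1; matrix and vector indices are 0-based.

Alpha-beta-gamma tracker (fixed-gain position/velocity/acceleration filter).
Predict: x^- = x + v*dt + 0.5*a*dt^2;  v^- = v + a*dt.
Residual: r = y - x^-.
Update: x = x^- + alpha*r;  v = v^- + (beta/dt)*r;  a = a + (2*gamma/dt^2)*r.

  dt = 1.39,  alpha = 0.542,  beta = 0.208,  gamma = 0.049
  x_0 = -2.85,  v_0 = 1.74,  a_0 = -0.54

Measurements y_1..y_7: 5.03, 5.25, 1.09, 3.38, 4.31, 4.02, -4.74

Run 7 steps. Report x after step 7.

step 1: x_pred=-0.9531  r=5.9831  x^+=2.2898  v^+=1.8847  a^+=-0.2365
step 2: x_pred=4.6810  r=0.5690  x^+=4.9894  v^+=1.6411  a^+=-0.2077
step 3: x_pred=7.0699  r=-5.9799  x^+=3.8288  v^+=0.4576  a^+=-0.5110
step 4: x_pred=3.9712  r=-0.5912  x^+=3.6508  v^+=-0.3411  a^+=-0.5410
step 5: x_pred=2.6540  r=1.6560  x^+=3.5516  v^+=-0.8453  a^+=-0.4570
step 6: x_pred=1.9352  r=2.0848  x^+=3.0651  v^+=-1.1685  a^+=-0.3512
step 7: x_pred=1.1017  r=-5.8417  x^+=-2.0645  v^+=-2.5308  a^+=-0.6475

x_post = -2.0645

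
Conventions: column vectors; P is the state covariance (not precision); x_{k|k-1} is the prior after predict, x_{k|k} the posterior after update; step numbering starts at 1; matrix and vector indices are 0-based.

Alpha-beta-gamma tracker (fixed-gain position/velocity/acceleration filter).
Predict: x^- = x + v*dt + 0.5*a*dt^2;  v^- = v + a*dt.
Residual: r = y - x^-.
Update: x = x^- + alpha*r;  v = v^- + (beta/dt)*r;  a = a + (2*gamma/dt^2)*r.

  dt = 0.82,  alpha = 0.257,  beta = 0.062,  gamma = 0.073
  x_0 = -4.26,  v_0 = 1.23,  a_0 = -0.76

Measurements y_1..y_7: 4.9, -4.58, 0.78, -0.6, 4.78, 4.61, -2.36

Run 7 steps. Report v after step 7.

step 1: x_pred=-3.5069  r=8.4069  x^+=-1.3463  v^+=1.2424  a^+=1.0654
step 2: x_pred=0.0307  r=-4.6107  x^+=-1.1543  v^+=1.7675  a^+=0.0643
step 3: x_pred=0.3167  r=0.4633  x^+=0.4357  v^+=1.8552  a^+=0.1649
step 4: x_pred=2.0125  r=-2.6125  x^+=1.3411  v^+=1.7929  a^+=-0.4024
step 5: x_pred=2.6760  r=2.1040  x^+=3.2167  v^+=1.6221  a^+=0.0545
step 6: x_pred=4.5651  r=0.0449  x^+=4.5767  v^+=1.6701  a^+=0.0642
step 7: x_pred=5.9678  r=-8.3278  x^+=3.8275  v^+=1.0932  a^+=-1.7440

v_post = 1.0932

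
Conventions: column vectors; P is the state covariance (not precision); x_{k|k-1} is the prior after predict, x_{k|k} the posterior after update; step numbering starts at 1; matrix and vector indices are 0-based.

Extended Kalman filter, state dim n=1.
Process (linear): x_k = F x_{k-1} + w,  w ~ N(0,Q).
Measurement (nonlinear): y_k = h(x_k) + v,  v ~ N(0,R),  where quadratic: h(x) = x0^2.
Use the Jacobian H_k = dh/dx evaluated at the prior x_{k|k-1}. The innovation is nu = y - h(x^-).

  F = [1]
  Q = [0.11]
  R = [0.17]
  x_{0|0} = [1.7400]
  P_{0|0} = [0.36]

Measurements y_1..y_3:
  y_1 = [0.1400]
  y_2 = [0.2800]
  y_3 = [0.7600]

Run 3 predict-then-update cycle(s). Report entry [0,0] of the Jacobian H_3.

H_jac[0,0] = 1.4133

step 1: x^-=[1.7400]  P^-=[0.4700]  H_jac=[3.4800]  S=[5.8619]  K=[0.2790]  nu=[-2.8876]  x^+=[0.9343]  P^+=[0.0136]
step 2: x^-=[0.9343]  P^-=[0.1236]  H_jac=[1.8686]  S=[0.6017]  K=[0.3840]  nu=[-0.5929]  x^+=[0.7066]  P^+=[0.0349]
step 3: x^-=[0.7066]  P^-=[0.1449]  H_jac=[1.4133]  S=[0.4595]  K=[0.4458]  nu=[0.2607]  x^+=[0.8228]  P^+=[0.0536]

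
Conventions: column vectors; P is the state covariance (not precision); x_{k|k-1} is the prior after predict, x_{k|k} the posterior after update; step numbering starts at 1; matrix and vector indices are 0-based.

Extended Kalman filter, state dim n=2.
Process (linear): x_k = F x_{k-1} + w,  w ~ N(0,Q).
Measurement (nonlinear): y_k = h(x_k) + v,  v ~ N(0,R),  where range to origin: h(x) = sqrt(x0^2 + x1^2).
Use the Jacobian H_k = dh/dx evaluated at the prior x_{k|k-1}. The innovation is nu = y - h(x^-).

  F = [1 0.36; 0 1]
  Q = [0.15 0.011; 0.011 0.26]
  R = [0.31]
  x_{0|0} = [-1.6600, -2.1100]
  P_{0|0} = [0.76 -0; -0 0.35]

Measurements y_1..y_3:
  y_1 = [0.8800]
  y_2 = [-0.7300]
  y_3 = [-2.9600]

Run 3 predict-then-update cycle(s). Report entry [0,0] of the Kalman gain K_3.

K[0,0] = -0.5503

step 1: x^-=[-2.4196, -2.1100]  P^-=[0.9554 0.1370; 0.1370 0.6100]  H_jac=[-0.7537 -0.6572]  S=[1.2519]  K=[-0.6471; -0.4027]  nu=[-2.3304]  x^+=[-0.9117, -1.1715]  P^+=[0.4312 -0.1892; -0.1892 0.4070]
step 2: x^-=[-1.3334, -1.1715]  P^-=[0.4977 -0.0317; -0.0317 0.6670]  H_jac=[-0.7512 -0.6600]  S=[0.8499]  K=[-0.4152; -0.4899]  nu=[-2.5049]  x^+=[-0.2933, 0.0556]  P^+=[0.3511 -0.2046; -0.2046 0.4630]
step 3: x^-=[-0.2733, 0.0556]  P^-=[0.4138 -0.0269; -0.0269 0.7230]  H_jac=[-0.9799 0.1994]  S=[0.7466]  K=[-0.5503; 0.2285]  nu=[-3.2389]  x^+=[1.5091, -0.6844]  P^+=[0.1877 0.0669; 0.0669 0.6840]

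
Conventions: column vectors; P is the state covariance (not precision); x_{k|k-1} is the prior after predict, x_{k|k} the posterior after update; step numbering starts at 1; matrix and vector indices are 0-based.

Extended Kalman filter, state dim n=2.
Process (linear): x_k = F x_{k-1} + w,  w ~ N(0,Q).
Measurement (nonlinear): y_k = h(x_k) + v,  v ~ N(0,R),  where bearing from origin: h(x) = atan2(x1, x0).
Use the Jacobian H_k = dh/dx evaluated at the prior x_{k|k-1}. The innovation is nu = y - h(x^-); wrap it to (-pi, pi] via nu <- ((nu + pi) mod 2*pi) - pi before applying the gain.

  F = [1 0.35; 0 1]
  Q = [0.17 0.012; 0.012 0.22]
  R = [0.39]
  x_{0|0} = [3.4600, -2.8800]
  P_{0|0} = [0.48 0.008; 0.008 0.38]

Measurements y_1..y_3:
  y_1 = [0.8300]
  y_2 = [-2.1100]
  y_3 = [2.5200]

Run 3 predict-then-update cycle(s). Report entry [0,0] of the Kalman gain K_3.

step 1: x^-=[2.4520, -2.8800]  P^-=[0.7022 0.1530; 0.1530 0.6000]  H_jac=[0.2013 0.1714]  S=[0.4466]  K=[0.3752; 0.2992]  nu=[1.6955]  x^+=[3.0881, -2.3727]  P^+=[0.6393 0.1029; 0.1029 0.5600]
step 2: x^-=[2.2577, -2.3727]  P^-=[0.9499 0.3109; 0.3109 0.7800]  H_jac=[0.2212 0.2105]  S=[0.5000]  K=[0.5511; 0.4659]  nu=[-1.2998]  x^+=[1.5414, -2.9783]  P^+=[0.7980 0.1825; 0.1825 0.6715]
step 3: x^-=[0.4990, -2.9783]  P^-=[1.1780 0.4295; 0.4295 0.8915]  H_jac=[0.3266 0.0547]  S=[0.5337]  K=[0.7650; 0.3543]  nu=[-2.3584]  x^+=[-1.3051, -3.8137]  P^+=[0.8657 0.2849; 0.2849 0.8245]

K[0,0] = 0.7650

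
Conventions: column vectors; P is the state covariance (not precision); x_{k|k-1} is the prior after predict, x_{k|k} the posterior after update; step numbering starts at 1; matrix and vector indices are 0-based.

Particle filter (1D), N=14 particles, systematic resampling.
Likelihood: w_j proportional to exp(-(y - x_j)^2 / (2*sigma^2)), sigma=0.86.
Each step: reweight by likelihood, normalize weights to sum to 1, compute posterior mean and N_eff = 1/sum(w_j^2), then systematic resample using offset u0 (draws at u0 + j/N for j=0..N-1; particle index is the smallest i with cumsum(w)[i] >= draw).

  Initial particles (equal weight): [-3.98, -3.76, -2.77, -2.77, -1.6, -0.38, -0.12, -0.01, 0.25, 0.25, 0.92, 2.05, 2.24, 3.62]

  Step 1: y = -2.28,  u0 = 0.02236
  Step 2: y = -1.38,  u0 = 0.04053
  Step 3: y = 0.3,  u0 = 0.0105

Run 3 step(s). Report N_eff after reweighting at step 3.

step 1: w=[0.0474, 0.0761, 0.2844, 0.2844, 0.2447, 0.0291, 0.0143, 0.0103, 0.0044, 0.0044, 0.0003, 0.0000, 0.0000, 0.0000]  mean=-2.4526  Neff=4.3300  idx=[0, 1, 2, 2, 2, 2, 3, 3, 3, 3, 4, 4, 4, 5]
step 2: w=[0.0018, 0.0039, 0.0483, 0.0483, 0.0483, 0.0483, 0.0483, 0.0483, 0.0483, 0.0483, 0.1725, 0.1725, 0.1725, 0.0906]  mean=-1.9540  Neff=8.6110  idx=[2, 4, 5, 7, 8, 10, 10, 10, 11, 11, 12, 12, 12, 13]
step 3: w=[0.0012, 0.0012, 0.0012, 0.0012, 0.0012, 0.0606, 0.0606, 0.0606, 0.0606, 0.0606, 0.0606, 0.0606, 0.0606, 0.5091]  mean=-0.9859  Neff=3.4655  idx=[5, 6, 7, 8, 9, 10, 12, 13, 13, 13, 13, 13, 13, 13]

N_eff = 3.4655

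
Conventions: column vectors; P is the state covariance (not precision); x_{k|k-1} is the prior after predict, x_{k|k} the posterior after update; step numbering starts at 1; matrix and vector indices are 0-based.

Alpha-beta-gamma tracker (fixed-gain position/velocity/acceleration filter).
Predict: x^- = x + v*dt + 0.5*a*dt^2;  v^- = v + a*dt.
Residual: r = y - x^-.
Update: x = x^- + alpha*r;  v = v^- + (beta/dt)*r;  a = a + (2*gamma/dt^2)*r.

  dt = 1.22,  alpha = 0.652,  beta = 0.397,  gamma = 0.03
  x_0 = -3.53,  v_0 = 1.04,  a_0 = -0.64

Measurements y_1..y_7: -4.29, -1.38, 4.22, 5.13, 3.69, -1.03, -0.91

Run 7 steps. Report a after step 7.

a_post = -0.5552

step 1: x_pred=-2.7375  r=-1.5525  x^+=-3.7497  v^+=-0.2460  a^+=-0.7026
step 2: x_pred=-4.5727  r=3.1927  x^+=-2.4911  v^+=-0.0642  a^+=-0.5739
step 3: x_pred=-2.9965  r=7.2165  x^+=1.7087  v^+=1.5840  a^+=-0.2830
step 4: x_pred=3.4305  r=1.6995  x^+=4.5386  v^+=1.7918  a^+=-0.2145
step 5: x_pred=6.5649  r=-2.8749  x^+=4.6905  v^+=0.5946  a^+=-0.3304
step 6: x_pred=5.1700  r=-6.2000  x^+=1.1276  v^+=-1.8260  a^+=-0.5803
step 7: x_pred=-1.5319  r=0.6219  x^+=-1.1264  v^+=-2.3316  a^+=-0.5552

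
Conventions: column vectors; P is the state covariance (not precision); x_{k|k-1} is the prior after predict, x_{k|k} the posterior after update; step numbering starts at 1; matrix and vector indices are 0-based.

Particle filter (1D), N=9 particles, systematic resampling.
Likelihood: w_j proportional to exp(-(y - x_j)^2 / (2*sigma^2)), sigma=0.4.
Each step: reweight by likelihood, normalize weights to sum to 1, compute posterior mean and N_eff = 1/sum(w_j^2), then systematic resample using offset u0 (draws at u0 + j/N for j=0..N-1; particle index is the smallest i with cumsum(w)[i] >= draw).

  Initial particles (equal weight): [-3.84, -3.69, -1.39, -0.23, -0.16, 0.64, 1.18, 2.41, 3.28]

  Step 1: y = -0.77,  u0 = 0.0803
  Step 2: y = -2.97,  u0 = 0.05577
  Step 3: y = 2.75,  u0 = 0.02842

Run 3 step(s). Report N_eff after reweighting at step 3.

step 1: w=[0.0000, 0.0000, 0.2957, 0.3951, 0.3072, 0.0020, 0.0000, 0.0000, 0.0000]  mean=-0.5497  Neff=2.9591  idx=[2, 2, 3, 3, 3, 3, 4, 4, 4]
step 2: w=[0.5000, 0.5000, 0.0000, 0.0000, 0.0000, 0.0000, 0.0000, 0.0000, 0.0000]  mean=-1.3900  Neff=2.0000  idx=[0, 0, 0, 0, 1, 1, 1, 1, 1]
step 3: w=[0.1111, 0.1111, 0.1111, 0.1111, 0.1111, 0.1111, 0.1111, 0.1111, 0.1111]  mean=-1.3900  Neff=9.0000  idx=[0, 1, 2, 3, 4, 5, 6, 7, 8]

N_eff = 9.0000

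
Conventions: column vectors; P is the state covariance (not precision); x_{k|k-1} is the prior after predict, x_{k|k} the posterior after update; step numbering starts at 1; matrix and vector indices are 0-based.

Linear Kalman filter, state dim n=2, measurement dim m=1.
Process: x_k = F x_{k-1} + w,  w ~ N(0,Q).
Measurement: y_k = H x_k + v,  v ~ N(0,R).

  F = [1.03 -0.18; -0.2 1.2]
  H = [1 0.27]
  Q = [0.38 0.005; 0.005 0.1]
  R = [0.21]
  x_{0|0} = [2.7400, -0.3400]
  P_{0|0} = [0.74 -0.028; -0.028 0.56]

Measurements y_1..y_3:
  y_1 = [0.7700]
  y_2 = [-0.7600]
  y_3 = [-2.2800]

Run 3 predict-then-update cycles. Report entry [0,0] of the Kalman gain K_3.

step 1: x^-=[2.8834, -0.9560]  P^-=[1.1936 -0.3040; -0.3040 0.9494]  S=[1.3086]  K=[0.8494; -0.0364]  nu=[-1.8553]  x^+=[1.3076, -0.8884]  P^+=[0.2495 -0.2635; -0.2635 0.9477]
step 2: x^-=[1.5067, -1.3276]  P^-=[0.7731 -0.5863; -0.5863 1.6012]  S=[0.7833]  K=[0.7850; -0.1966]  nu=[-1.9083]  x^+=[0.0088, -0.9524]  P^+=[0.2905 -0.4654; -0.4654 1.5709]
step 3: x^-=[0.1805, -1.1447]  P^-=[0.9117 -0.9862; -0.9862 2.5971]  S=[0.7785]  K=[0.8291; -0.3661]  nu=[-2.1514]  x^+=[-1.6032, -0.3571]  P^+=[0.3766 -0.7499; -0.7499 2.4928]

K[0,0] = 0.8291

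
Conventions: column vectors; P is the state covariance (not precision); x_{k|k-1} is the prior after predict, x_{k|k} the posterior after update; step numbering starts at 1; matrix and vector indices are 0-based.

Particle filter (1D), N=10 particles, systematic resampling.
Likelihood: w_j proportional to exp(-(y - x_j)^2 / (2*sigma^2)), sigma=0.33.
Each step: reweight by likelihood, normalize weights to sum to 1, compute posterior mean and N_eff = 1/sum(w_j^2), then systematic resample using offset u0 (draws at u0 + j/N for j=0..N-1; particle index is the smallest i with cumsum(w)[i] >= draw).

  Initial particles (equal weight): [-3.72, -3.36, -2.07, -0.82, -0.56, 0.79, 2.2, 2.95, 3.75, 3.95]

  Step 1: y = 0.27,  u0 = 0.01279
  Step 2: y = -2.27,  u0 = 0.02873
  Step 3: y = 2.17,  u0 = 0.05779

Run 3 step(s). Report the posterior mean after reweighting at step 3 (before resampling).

post_mean = -0.5600

step 1: w=[0.0000, 0.0000, 0.0000, 0.0127, 0.1261, 0.8612, 0.0000, 0.0000, 0.0000, 0.0000]  mean=0.5993  Neff=1.3198  idx=[4, 4, 5, 5, 5, 5, 5, 5, 5, 5]
step 2: w=[0.5000, 0.5000, 0.0000, 0.0000, 0.0000, 0.0000, 0.0000, 0.0000, 0.0000, 0.0000]  mean=-0.5600  Neff=2.0000  idx=[0, 0, 0, 0, 0, 1, 1, 1, 1, 1]
step 3: w=[0.1000, 0.1000, 0.1000, 0.1000, 0.1000, 0.1000, 0.1000, 0.1000, 0.1000, 0.1000]  mean=-0.5600  Neff=10.0000  idx=[0, 1, 2, 3, 4, 5, 6, 7, 8, 9]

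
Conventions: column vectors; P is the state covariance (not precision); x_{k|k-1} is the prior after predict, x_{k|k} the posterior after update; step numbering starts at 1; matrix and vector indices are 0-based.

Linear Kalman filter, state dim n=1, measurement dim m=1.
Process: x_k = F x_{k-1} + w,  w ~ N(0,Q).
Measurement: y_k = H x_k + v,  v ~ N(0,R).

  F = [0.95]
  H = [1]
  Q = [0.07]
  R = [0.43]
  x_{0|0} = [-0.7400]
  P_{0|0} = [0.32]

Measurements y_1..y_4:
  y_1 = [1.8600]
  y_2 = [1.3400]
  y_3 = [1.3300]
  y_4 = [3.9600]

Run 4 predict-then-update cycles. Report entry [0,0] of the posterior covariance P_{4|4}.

P_post[0,0] = 0.1355

step 1: x^-=[-0.7030]  P^-=[0.3588]  S=[0.7888]  K=[0.4549]  nu=[2.5630]  x^+=[0.4628]  P^+=[0.1956]
step 2: x^-=[0.4397]  P^-=[0.2465]  S=[0.6765]  K=[0.3644]  nu=[0.9003]  x^+=[0.7678]  P^+=[0.1567]
step 3: x^-=[0.7294]  P^-=[0.2114]  S=[0.6414]  K=[0.3296]  nu=[0.6006]  x^+=[0.9273]  P^+=[0.1417]
step 4: x^-=[0.8810]  P^-=[0.1979]  S=[0.6279]  K=[0.3152]  nu=[3.0790]  x^+=[1.8515]  P^+=[0.1355]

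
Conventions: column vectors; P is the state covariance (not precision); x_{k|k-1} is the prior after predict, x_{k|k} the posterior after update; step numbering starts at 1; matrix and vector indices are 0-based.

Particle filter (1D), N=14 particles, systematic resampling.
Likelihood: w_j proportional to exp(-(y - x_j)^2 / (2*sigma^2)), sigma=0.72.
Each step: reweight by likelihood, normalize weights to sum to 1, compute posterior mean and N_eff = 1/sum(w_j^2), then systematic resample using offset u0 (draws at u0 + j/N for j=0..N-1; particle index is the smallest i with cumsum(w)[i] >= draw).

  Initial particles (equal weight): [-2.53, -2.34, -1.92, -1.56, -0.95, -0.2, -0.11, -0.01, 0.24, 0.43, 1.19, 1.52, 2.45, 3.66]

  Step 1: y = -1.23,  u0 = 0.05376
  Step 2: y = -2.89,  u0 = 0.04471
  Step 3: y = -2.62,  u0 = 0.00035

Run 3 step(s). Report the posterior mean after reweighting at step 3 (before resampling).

post_mean = -2.0520

step 1: w=[0.0483, 0.0752, 0.1558, 0.2221, 0.2287, 0.0887, 0.0736, 0.0587, 0.0307, 0.0173, 0.0009, 0.0002, 0.0000, 0.0000]  mean=-1.1713  Neff=6.5860  idx=[1, 2, 2, 2, 3, 3, 3, 4, 4, 4, 5, 6, 7, 9]
step 2: w=[0.2891, 0.1562, 0.1562, 0.1562, 0.0703, 0.0703, 0.0703, 0.0103, 0.0103, 0.0103, 0.0004, 0.0002, 0.0001, 0.0000]  mean=-1.9344  Neff=5.8175  idx=[0, 0, 0, 0, 1, 1, 2, 2, 3, 3, 4, 5, 6, 7]
step 3: w=[0.1087, 0.1087, 0.1087, 0.1087, 0.0731, 0.0731, 0.0731, 0.0731, 0.0731, 0.0731, 0.0397, 0.0397, 0.0397, 0.0080]  mean=-2.0520  Neff=11.8977  idx=[0, 0, 1, 1, 2, 3, 3, 4, 5, 6, 7, 8, 9, 11]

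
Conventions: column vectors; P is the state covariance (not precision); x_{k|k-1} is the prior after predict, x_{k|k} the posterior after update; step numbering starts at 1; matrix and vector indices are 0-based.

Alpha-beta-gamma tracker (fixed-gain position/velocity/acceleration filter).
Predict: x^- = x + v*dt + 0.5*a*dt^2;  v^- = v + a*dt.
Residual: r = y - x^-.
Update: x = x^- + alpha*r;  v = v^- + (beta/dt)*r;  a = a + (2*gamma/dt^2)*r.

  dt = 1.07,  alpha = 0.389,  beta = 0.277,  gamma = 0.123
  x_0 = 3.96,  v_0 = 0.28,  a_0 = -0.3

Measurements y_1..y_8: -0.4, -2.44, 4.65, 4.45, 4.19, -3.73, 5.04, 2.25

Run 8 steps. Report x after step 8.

x_post = 7.2875

step 1: x_pred=4.0879  r=-4.4879  x^+=2.3421  v^+=-1.2028  a^+=-1.2643
step 2: x_pred=0.3313  r=-2.7713  x^+=-0.7467  v^+=-3.2730  a^+=-1.8598
step 3: x_pred=-5.3135  r=9.9635  x^+=-1.4377  v^+=-2.6836  a^+=0.2811
step 4: x_pred=-4.1483  r=8.5983  x^+=-0.8036  v^+=-0.1570  a^+=2.1285
step 5: x_pred=0.2469  r=3.9431  x^+=1.7808  v^+=3.1413  a^+=2.9758
step 6: x_pred=6.8455  r=-10.5755  x^+=2.7316  v^+=3.5876  a^+=0.7035
step 7: x_pred=6.9731  r=-1.9331  x^+=6.2211  v^+=3.8399  a^+=0.2881
step 8: x_pred=10.4947  r=-8.2447  x^+=7.2875  v^+=2.0138  a^+=-1.4834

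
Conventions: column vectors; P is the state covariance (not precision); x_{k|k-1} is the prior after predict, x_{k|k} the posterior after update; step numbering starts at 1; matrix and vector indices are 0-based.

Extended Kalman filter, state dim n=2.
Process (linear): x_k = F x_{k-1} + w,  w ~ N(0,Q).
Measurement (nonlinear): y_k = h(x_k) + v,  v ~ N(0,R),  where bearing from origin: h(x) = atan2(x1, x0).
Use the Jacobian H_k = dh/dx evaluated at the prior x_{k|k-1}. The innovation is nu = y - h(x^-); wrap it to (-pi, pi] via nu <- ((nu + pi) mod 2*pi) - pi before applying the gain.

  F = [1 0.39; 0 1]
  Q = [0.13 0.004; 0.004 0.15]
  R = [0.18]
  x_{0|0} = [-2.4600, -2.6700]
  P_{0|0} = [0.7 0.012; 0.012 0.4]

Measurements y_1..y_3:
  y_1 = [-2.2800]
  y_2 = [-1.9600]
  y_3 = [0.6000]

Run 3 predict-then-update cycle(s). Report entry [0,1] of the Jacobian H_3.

step 1: x^-=[-3.5013, -2.6700]  P^-=[0.9002 0.1720; 0.1720 0.5500]  H_jac=[0.1377 -0.1806]  S=[0.2065]  K=[0.4500; -0.3664]  nu=[0.2101]  x^+=[-3.4068, -2.7470]  P^+=[0.8584 0.2060; 0.2060 0.5223]
step 2: x^-=[-4.4781, -2.7470]  P^-=[1.2285 0.4137; 0.4137 0.6723]  H_jac=[0.0995 -0.1623]  S=[0.1965]  K=[0.2806; -0.3455]  nu=[0.6314]  x^+=[-4.3009, -2.9651]  P^+=[1.2131 0.4328; 0.4328 0.6488]
step 3: x^-=[-5.4573, -2.9651]  P^-=[1.7793 0.6898; 0.6898 0.7988]  H_jac=[0.0769 -0.1415]  S=[0.1915]  K=[0.2046; -0.3133]  nu=[-3.0393]  x^+=[-6.0791, -2.0131]  P^+=[1.7713 0.7021; 0.7021 0.7800]

H_jac[0,1] = -0.1415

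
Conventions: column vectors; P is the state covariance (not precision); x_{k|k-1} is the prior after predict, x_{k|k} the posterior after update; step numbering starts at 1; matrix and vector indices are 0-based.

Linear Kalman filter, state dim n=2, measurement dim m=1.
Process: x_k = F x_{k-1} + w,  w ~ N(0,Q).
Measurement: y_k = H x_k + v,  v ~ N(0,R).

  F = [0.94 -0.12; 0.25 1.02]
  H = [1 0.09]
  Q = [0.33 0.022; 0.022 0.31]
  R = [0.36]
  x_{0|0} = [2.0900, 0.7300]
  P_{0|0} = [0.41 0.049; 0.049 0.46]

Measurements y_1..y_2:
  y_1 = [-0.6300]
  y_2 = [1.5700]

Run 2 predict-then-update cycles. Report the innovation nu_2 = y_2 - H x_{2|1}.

step 1: x^-=[1.8770, 1.2671]  P^-=[0.6878 0.1076; 0.1076 0.8392]  S=[1.0740]  K=[0.6495; 0.1705]  nu=[-2.6210]  x^+=[0.1747, 0.8203]  P^+=[0.2348 -0.0113; -0.0113 0.8080]
step 2: x^-=[0.0658, 0.8804]  P^-=[0.5517 -0.0323; -0.0323 1.1595]  S=[0.9153]  K=[0.5996; 0.0788]  nu=[1.4250]  x^+=[0.9202, 0.9926]  P^+=[0.2226 -0.0755; -0.0755 1.1538]

innov = [1.4250]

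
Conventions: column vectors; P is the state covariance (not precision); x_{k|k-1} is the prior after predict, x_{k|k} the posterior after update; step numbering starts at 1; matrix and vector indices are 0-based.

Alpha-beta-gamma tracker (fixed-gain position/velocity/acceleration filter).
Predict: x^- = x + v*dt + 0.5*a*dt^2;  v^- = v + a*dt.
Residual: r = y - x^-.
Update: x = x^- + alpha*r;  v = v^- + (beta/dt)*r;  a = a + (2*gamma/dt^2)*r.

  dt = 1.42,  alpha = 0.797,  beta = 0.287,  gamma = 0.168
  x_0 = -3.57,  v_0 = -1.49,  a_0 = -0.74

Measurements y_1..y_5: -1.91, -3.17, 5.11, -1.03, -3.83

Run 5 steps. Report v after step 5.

v_post = 1.7589

step 1: x_pred=-6.4319  r=4.5219  x^+=-2.8279  v^+=-1.6269  a^+=0.0135
step 2: x_pred=-5.1245  r=1.9545  x^+=-3.5668  v^+=-1.2127  a^+=0.3392
step 3: x_pred=-4.9468  r=10.0568  x^+=3.0685  v^+=1.3016  a^+=2.0150
step 4: x_pred=6.9482  r=-7.9782  x^+=0.5896  v^+=2.5503  a^+=0.6855
step 5: x_pred=4.9022  r=-8.7322  x^+=-2.0574  v^+=1.7589  a^+=-0.7695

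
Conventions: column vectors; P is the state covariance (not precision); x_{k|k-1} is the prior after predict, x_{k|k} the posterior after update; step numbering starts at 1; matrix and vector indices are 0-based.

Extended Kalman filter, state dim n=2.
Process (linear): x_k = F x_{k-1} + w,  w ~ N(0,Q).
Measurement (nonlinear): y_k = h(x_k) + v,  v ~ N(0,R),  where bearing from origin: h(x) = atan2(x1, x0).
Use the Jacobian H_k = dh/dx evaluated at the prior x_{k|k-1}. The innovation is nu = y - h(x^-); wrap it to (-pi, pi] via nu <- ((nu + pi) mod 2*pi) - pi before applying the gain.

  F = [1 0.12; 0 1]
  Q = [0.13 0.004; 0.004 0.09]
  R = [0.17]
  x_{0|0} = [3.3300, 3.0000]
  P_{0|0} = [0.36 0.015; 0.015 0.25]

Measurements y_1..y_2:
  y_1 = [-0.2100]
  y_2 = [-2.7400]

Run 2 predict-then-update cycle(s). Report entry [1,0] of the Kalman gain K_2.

step 1: x^-=[3.6900, 3.0000]  P^-=[0.4972 0.0490; 0.0490 0.3400]  H_jac=[-0.1326 0.1632]  S=[0.1857]  K=[-0.3121; 0.2638]  nu=[-0.8926]  x^+=[3.9686, 2.7646]  P^+=[0.4791 0.0643; 0.0643 0.3271]
step 2: x^-=[4.3004, 2.7646]  P^-=[0.6292 0.1075; 0.1075 0.4171]  H_jac=[-0.1058 0.1645]  S=[0.1846]  K=[-0.2647; 0.3102]  nu=[2.9718]  x^+=[3.5137, 3.6863]  P^+=[0.6163 0.1227; 0.1227 0.3993]

K[1,0] = 0.3102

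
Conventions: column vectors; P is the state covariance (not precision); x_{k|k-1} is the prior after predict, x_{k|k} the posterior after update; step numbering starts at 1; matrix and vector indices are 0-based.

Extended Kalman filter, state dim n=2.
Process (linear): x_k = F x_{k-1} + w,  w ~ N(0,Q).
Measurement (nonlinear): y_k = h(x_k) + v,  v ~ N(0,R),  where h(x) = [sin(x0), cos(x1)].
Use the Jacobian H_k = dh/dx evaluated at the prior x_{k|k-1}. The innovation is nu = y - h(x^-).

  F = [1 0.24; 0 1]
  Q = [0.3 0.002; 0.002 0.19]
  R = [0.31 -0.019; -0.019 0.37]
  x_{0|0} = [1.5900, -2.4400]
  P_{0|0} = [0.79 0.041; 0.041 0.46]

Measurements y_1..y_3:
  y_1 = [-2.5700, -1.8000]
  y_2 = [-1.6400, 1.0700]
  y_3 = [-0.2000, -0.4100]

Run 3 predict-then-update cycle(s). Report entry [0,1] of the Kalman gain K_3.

step 1: x^-=[1.0044, -2.4400]  P^-=[1.1362 0.1534; 0.1534 0.6500]  H_jac=[0.5366 0.0000; 0.0000 0.6454]  S=[0.6371 0.0341; 0.0341 0.6408]  K=[0.9513 0.1038; 0.0944 0.6497]  nu=[-3.4138, -1.0362]  x^+=[-2.3508, -3.4354]  P^+=[0.5459 0.0315; 0.0315 0.3697]
step 2: x^-=[-3.1753, -3.4354]  P^-=[0.8823 0.1222; 0.1222 0.5597]  H_jac=[-0.9994 0.0000; 0.0000 -0.2896]  S=[1.1913 0.0164; 0.0164 0.4169]  K=[-0.7394 -0.0559; -0.0973 -0.3850]  nu=[-1.6737, 2.0271]  x^+=[-2.0509, -4.0530]  P^+=[0.2283 0.0228; 0.0228 0.4854]
step 3: x^-=[-3.0237, -4.0530]  P^-=[0.5672 0.1413; 0.1413 0.6754]  H_jac=[-0.9931 0.0000; 0.0000 -0.7904]  S=[0.8694 0.0919; 0.0919 0.7919]  K=[-0.6409 -0.0667; -0.0913 -0.6635]  nu=[-0.0823, 0.2026]  x^+=[-2.9844, -4.1799]  P^+=[0.1988 0.0158; 0.0158 0.3084]

K[0,1] = -0.0667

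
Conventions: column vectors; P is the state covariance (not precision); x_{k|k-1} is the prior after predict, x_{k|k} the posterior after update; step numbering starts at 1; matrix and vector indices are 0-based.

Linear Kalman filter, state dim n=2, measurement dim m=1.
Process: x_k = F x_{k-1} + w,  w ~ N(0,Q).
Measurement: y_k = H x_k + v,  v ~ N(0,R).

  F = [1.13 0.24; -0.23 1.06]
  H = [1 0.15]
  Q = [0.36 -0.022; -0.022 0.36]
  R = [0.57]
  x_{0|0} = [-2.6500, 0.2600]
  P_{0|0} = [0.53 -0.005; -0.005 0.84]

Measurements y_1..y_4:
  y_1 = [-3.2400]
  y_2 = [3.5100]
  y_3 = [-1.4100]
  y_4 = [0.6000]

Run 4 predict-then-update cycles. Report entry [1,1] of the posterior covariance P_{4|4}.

step 1: x^-=[-2.9321, 0.8851]  P^-=[1.0824 0.0482; 0.0482 1.3343]  S=[1.6969]  K=[0.6421; 0.1464]  nu=[-0.4407]  x^+=[-3.2151, 0.8206]  P^+=[0.3827 -0.1113; -0.1113 1.2979]
step 2: x^-=[-3.4361, 1.6093]  P^-=[0.8631 0.0816; 0.0816 1.8929]  S=[1.5002]  K=[0.5835; 0.2437]  nu=[6.7047]  x^+=[0.4761, 3.2430]  P^+=[0.3523 -0.1317; -0.1317 1.8038]
step 3: x^-=[1.3163, 3.3281]  P^-=[0.8424 0.1949; 0.1949 2.4696]  S=[1.5264]  K=[0.5710; 0.3703]  nu=[-3.2255]  x^+=[-0.5256, 2.1335]  P^+=[0.3447 -0.1279; -0.1279 2.2602]
step 4: x^-=[-0.0818, 2.3824]  P^-=[0.8609 0.3172; 0.3172 2.9802]  S=[1.5931]  K=[0.5703; 0.4797]  nu=[0.3245]  x^+=[0.1032, 2.5381]  P^+=[0.3428 -0.1186; -0.1186 2.6136]

P_post[1,1] = 2.6136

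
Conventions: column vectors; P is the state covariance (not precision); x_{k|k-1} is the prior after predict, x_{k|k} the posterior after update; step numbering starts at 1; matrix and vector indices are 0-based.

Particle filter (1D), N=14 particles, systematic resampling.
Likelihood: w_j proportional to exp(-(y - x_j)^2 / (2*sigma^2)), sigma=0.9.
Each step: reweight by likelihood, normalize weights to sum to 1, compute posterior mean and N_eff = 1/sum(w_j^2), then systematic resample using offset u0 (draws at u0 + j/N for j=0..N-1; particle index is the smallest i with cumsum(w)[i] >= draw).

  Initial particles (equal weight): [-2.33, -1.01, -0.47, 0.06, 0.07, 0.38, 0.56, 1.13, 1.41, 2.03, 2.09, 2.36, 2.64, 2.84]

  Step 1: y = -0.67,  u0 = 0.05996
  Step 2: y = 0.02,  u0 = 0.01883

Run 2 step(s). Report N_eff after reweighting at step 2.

step 1: w=[0.0392, 0.2002, 0.2098, 0.1547, 0.1533, 0.1089, 0.0845, 0.0291, 0.0149, 0.0024, 0.0020, 0.0007, 0.0002, 0.0001]  mean=-0.2180  Neff=6.5305  idx=[1, 1, 1, 2, 2, 2, 3, 3, 4, 4, 5, 5, 6, 8]
step 2: w=[0.0467, 0.0467, 0.0467, 0.0775, 0.0775, 0.0775, 0.0898, 0.0898, 0.0897, 0.0897, 0.0830, 0.0830, 0.0751, 0.0273]  mean=-0.0839  Neff=12.9954  idx=[0, 1, 3, 4, 5, 6, 6, 7, 8, 9, 10, 10, 11, 12]

N_eff = 12.9954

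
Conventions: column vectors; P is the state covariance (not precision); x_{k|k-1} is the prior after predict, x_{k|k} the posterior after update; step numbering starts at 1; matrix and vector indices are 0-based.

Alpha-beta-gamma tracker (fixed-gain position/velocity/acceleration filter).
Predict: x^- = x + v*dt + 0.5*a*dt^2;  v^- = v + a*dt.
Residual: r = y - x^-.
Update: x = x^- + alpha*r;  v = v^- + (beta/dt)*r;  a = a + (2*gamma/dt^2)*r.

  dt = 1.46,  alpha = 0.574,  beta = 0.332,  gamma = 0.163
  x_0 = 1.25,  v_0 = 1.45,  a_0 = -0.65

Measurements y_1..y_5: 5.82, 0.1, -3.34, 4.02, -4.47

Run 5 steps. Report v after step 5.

v_post = -2.6159

step 1: x_pred=2.6742  r=3.1458  x^+=4.4799  v^+=1.2163  a^+=-0.1689
step 2: x_pred=6.0757  r=-5.9757  x^+=2.6457  v^+=-0.3891  a^+=-1.0828
step 3: x_pred=0.9235  r=-4.2635  x^+=-1.5237  v^+=-2.9395  a^+=-1.7349
step 4: x_pred=-7.6645  r=11.6845  x^+=-0.9576  v^+=-2.8154  a^+=0.0521
step 5: x_pred=-5.0125  r=0.5425  x^+=-4.7011  v^+=-2.6159  a^+=0.1351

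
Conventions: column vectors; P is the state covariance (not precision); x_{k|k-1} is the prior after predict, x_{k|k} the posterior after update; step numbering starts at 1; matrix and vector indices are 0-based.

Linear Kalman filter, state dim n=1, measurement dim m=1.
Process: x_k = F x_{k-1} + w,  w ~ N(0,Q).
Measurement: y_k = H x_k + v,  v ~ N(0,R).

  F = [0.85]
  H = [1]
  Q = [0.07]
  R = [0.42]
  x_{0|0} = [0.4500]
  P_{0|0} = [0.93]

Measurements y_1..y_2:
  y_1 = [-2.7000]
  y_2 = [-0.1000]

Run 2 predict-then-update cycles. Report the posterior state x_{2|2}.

x_post = [-0.8665]

step 1: x^-=[0.3825]  P^-=[0.7419]  S=[1.1619]  K=[0.6385]  nu=[-3.0825]  x^+=[-1.5858]  P^+=[0.2682]
step 2: x^-=[-1.3479]  P^-=[0.2638]  S=[0.6838]  K=[0.3858]  nu=[1.2479]  x^+=[-0.8665]  P^+=[0.1620]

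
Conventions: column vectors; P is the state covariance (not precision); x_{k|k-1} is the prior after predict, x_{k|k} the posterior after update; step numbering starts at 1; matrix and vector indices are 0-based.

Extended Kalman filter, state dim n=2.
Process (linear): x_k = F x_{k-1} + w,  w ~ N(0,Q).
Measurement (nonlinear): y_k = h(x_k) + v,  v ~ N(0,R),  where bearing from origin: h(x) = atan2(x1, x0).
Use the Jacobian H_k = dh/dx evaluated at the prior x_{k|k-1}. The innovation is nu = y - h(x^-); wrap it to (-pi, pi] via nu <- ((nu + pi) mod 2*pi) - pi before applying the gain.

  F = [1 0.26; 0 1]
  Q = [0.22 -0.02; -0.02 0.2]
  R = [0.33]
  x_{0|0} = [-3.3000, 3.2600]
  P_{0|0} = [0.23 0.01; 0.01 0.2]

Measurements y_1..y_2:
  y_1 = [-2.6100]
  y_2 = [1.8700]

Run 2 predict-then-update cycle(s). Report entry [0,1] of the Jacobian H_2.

step 1: x^-=[-2.4524, 3.2600]  P^-=[0.4687 0.0420; 0.0420 0.4000]  H_jac=[-0.1959 -0.1474]  S=[0.3591]  K=[-0.2729; -0.1871]  nu=[1.4574]  x^+=[-2.8502, 2.9874]  P^+=[0.4420 0.0237; 0.0237 0.3874]
step 2: x^-=[-2.0735, 2.9874]  P^-=[0.7005 0.1044; 0.1044 0.5874]  H_jac=[-0.2259 -0.1568]  S=[0.3876]  K=[-0.4505; -0.2985]  nu=[-0.3075]  x^+=[-1.9349, 3.0792]  P^+=[0.6218 0.0523; 0.0523 0.5529]

H_jac[0,1] = -0.1568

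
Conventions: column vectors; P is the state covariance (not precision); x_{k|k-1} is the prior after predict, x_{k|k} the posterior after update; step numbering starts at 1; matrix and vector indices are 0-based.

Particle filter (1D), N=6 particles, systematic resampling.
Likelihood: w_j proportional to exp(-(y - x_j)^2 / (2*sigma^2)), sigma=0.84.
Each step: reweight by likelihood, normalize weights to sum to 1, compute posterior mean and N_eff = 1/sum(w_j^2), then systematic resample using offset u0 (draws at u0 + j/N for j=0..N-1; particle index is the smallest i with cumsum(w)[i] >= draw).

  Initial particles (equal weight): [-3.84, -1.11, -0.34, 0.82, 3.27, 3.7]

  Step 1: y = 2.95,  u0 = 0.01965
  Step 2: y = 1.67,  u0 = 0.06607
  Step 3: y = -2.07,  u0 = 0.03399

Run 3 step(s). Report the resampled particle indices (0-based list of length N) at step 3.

resampled_idx = [0, 0, 1, 1, 2, 2]

step 1: w=[0.0000, 0.0000, 0.0003, 0.0245, 0.5664, 0.4088]  mean=3.3848  Neff=2.0468  idx=[3, 4, 4, 4, 5, 5]
step 2: w=[0.5010, 0.1363, 0.1363, 0.1363, 0.0451, 0.0451]  mean=2.0812  Neff=3.2174  idx=[0, 0, 0, 1, 2, 3]
step 3: w=[0.3333, 0.3333, 0.3333, 0.0000, 0.0000, 0.0000]  mean=0.8200  Neff=3.0000  idx=[0, 0, 1, 1, 2, 2]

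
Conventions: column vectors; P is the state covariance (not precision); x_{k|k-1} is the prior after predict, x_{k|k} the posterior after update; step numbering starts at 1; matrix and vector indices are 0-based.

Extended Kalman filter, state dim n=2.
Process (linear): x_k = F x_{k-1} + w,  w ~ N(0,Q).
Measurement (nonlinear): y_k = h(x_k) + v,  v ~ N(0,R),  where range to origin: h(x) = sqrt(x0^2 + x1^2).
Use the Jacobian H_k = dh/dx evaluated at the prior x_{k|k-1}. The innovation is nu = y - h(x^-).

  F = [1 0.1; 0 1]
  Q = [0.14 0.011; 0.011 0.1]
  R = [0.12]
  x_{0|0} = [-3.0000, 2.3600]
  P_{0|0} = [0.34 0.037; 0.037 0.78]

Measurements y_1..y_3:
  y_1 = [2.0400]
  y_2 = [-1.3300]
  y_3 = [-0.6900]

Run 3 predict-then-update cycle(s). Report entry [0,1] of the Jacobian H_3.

H_jac[0,1] = 0.7787

step 1: x^-=[-2.7640, 2.3600]  P^-=[0.4952 0.1260; 0.1260 0.8800]  H_jac=[-0.7605 0.6493]  S=[0.6530]  K=[-0.4514; 0.7283]  nu=[-1.5945]  x^+=[-2.0442, 1.1987]  P^+=[0.3621 0.3407; 0.3407 0.5336]
step 2: x^-=[-1.9244, 1.1987]  P^-=[0.5756 0.4051; 0.4051 0.6336]  H_jac=[-0.8488 0.5287]  S=[0.3483]  K=[-0.7879; -0.0253]  nu=[-3.5972]  x^+=[0.9099, 1.2896]  P^+=[0.3594 0.3981; 0.3981 0.6334]
step 3: x^-=[1.0389, 1.2896]  P^-=[0.5854 0.4725; 0.4725 0.7334]  H_jac=[0.6274 0.7787]  S=[1.2568]  K=[0.5850; 0.6903]  nu=[-2.3460]  x^+=[-0.3334, -0.3298]  P^+=[0.1553 -0.0350; -0.0350 0.1346]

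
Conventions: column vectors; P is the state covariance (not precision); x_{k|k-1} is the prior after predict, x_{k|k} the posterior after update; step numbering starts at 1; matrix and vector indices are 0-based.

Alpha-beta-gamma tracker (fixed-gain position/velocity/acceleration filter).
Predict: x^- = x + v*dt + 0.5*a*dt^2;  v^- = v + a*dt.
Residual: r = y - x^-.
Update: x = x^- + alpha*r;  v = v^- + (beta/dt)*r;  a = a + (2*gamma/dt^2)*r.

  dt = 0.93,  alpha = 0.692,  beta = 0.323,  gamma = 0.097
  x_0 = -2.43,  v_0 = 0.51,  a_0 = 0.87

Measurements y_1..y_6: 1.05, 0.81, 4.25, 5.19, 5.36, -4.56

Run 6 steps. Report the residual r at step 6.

resid = -13.0333

step 1: x_pred=-1.5795  r=2.6295  x^+=0.2401  v^+=2.2323  a^+=1.4598
step 2: x_pred=2.9475  r=-2.1375  x^+=1.4683  v^+=2.8476  a^+=0.9804
step 3: x_pred=4.5406  r=-0.2906  x^+=4.3395  v^+=3.6584  a^+=0.9152
step 4: x_pred=8.1376  r=-2.9476  x^+=6.0979  v^+=3.4858  a^+=0.2540
step 5: x_pred=9.4495  r=-4.0895  x^+=6.6196  v^+=2.3017  a^+=-0.6633
step 6: x_pred=8.4733  r=-13.0333  x^+=-0.5457  v^+=-2.8417  a^+=-3.5867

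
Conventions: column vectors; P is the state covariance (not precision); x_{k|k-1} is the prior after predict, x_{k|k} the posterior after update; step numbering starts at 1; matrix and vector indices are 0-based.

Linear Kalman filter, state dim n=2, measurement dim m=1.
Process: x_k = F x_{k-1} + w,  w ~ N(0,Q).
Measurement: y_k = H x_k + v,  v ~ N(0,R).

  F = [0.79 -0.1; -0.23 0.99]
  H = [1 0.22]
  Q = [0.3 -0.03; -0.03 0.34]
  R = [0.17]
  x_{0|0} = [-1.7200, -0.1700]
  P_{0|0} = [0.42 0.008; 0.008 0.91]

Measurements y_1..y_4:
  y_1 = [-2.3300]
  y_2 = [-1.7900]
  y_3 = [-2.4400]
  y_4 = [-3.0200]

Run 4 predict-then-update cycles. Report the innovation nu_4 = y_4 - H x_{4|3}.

innov = [-1.4311]

step 1: x^-=[-1.3418, 0.2273]  P^-=[0.5700 -0.1900; -0.1900 1.2505]  S=[0.7169]  K=[0.7367; 0.1188]  nu=[-1.0382]  x^+=[-2.1067, 0.1040]  P^+=[0.1808 -0.2527; -0.2527 1.2404]
step 2: x^-=[-1.6747, 0.5875]  P^-=[0.4652 -0.3891; -0.3891 1.6803]  S=[0.5453]  K=[0.6961; -0.0356]  nu=[-0.2446]  x^+=[-1.8449, 0.5962]  P^+=[0.2010 -0.3756; -0.3756 1.6796]
step 3: x^-=[-1.5171, 1.0146]  P^-=[0.5016 -0.5352; -0.5352 2.1679]  S=[0.5410]  K=[0.7095; -0.1077]  nu=[-1.1461]  x^+=[-2.3302, 1.1380]  P^+=[0.2293 -0.4939; -0.4939 2.1616]
step 4: x^-=[-1.9547, 1.6625]  P^-=[0.5427 -0.6833; -0.6833 2.6956]  S=[0.5426]  K=[0.7233; -0.1663]  nu=[-1.4311]  x^+=[-2.9897, 1.9005]  P^+=[0.2589 -0.6180; -0.6180 2.6806]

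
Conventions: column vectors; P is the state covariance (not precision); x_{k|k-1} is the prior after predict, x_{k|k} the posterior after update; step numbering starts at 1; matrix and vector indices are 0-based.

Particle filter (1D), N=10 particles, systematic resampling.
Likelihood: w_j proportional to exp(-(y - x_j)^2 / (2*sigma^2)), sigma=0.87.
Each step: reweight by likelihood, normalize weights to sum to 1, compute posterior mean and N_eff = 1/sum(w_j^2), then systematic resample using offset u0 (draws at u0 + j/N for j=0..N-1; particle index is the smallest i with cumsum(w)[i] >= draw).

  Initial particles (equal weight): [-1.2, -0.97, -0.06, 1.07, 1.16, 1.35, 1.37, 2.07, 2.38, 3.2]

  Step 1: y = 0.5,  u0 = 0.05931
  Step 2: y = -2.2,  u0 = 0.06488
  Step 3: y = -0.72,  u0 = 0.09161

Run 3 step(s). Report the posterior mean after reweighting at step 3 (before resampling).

step 1: w=[0.0346, 0.0560, 0.1897, 0.1883, 0.1750, 0.1448, 0.1415, 0.0458, 0.0226, 0.0019]  mean=0.8411  Neff=6.6689  idx=[1, 2, 2, 3, 3, 4, 5, 5, 6, 7]
step 2: w=[0.7862, 0.1037, 0.1037, 0.0018, 0.0018, 0.0012, 0.0005, 0.0005, 0.0005, 0.0000]  mean=-0.7677  Neff=1.5634  idx=[0, 0, 0, 0, 0, 0, 0, 0, 1, 2]
step 3: w=[0.1046, 0.1046, 0.1046, 0.1046, 0.1046, 0.1046, 0.1046, 0.1046, 0.0817, 0.0817]  mean=-0.8213  Neff=9.9172  idx=[0, 1, 2, 3, 4, 5, 6, 7, 8, 9]

post_mean = -0.8213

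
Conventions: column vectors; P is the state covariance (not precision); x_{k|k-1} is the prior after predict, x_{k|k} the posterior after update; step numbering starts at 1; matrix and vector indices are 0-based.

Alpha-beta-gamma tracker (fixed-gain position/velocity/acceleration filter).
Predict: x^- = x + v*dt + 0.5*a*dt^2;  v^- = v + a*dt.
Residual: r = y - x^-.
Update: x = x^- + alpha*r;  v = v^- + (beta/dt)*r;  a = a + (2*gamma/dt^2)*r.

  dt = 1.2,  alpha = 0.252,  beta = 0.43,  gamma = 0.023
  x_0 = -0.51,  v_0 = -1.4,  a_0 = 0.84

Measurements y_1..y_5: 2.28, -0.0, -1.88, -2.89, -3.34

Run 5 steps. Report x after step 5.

step 1: x_pred=-1.5852  r=3.8652  x^+=-0.6112  v^+=0.9930  a^+=0.9635
step 2: x_pred=1.2742  r=-1.2742  x^+=0.9531  v^+=1.6926  a^+=0.9228
step 3: x_pred=3.6486  r=-5.5286  x^+=2.2554  v^+=0.8189  a^+=0.7462
step 4: x_pred=3.7753  r=-6.6653  x^+=2.0956  v^+=-0.6741  a^+=0.5332
step 5: x_pred=1.6706  r=-5.0106  x^+=0.4079  v^+=-1.8297  a^+=0.3732

x_post = 0.4079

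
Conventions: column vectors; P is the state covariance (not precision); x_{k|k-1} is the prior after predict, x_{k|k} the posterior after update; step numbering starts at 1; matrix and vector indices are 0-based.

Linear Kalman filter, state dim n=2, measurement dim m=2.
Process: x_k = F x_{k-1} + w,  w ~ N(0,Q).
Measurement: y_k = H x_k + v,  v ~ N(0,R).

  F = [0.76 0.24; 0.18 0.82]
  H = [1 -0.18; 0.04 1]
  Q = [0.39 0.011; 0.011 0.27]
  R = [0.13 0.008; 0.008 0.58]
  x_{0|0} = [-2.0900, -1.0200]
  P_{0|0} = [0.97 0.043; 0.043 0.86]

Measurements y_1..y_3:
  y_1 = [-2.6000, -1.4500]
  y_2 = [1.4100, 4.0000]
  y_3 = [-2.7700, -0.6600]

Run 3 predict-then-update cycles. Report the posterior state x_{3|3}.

step 1: x^-=[-1.8332, -1.2126]  P^-=[1.0155 0.3416; 0.3416 0.8924]  S=[1.0514 0.2271; 0.2271 1.5013]  K=[0.8811 0.1213; 0.0432 0.5970]  nu=[-0.9851, -0.1641]  x^+=[-2.7211, -1.3531]  P^+=[0.1285 0.0723; 0.0723 0.3437]
step 2: x^-=[-2.3928, -1.5993]  P^-=[0.5104 0.1444; 0.1444 0.5266]  S=[0.6055 0.0770; 0.0770 1.1190]  K=[0.7882 0.0931; 0.0216 0.4743]  nu=[3.5149, 5.6950]  x^+=[0.9076, 1.1777]  P^+=[0.1132 0.0557; 0.0557 0.2730]
step 3: x^-=[0.9725, 1.1291]  P^-=[0.4915 0.1174; 0.1174 0.4737]  S=[0.5946 0.0589; 0.0589 1.0639]  K=[0.7826 0.0855; 0.0095 0.4492]  nu=[-3.5392, -1.8280]  x^+=[-1.9536, 0.2745]  P^+=[0.1117 0.0514; 0.0514 0.2585]

x_post = [-1.9536, 0.2745]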